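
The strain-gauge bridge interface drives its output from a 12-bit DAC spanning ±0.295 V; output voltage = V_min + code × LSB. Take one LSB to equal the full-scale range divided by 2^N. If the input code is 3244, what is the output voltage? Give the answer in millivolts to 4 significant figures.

Span: 0.295 V − (-0.295 V) = 0.59 V. LSB = 0.59 V / 2^12.
V_out = V_min + code × LSB = -0.295 V + 3244 × 0.59 V / 4096
      = -0.295 + 0.467275 = 0.172275 V.

172.3 mV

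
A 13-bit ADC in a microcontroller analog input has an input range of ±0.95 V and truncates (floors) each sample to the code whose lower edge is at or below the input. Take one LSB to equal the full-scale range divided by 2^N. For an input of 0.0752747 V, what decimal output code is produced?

4420

Span: 0.95 V − (-0.95 V) = 1.9 V. LSB = 1.9 V / 2^13 ≈ 231.9 µV.
(V_in − V_min) × 2^13/range = (0.0752747 − (-0.95)) × 8192/1.9 = 4420.553.
Floor → code = 4420.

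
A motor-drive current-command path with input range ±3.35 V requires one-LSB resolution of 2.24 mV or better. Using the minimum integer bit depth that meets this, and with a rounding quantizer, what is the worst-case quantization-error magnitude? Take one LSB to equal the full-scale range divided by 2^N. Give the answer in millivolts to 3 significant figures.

0.818 mV

Range = 3.35 − (-3.35) = 6.7 V.
Need 2^N ≥ 6.7 V / 2.24 mV = 2991 → N_min = 12.
LSB = 6.7 V ÷ 2^12 = 6.7/4096 V = 1.6357 mV.
Max error for round-to-nearest is LSB/2 = 0.818 mV.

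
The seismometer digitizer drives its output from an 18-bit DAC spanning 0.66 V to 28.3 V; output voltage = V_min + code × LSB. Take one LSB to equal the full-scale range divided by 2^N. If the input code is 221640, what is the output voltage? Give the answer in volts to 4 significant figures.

24.03 V

Range = 28.3 − (0.66) = 27.64 V. LSB = 27.64 V / 2^18.
Output = V_min + (221640/262144) × range = 0.66 + 0.845490 × 27.64 V
      = 0.66 V + 23.3693 V = 24.0293 V.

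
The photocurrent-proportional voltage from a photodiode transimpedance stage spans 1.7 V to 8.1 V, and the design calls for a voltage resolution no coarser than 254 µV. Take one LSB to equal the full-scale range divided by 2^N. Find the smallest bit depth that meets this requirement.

15 bits

Span: 8.1 V − (1.7 V) = 6.4 V.
Levels needed ≥ 6.4/254 µV = 25200. 2^15 = 32768 suffices, so N_min = 15.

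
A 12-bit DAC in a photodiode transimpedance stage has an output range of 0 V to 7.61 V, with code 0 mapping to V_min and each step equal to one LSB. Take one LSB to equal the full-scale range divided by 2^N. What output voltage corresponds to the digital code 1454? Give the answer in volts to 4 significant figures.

2.701 V

Span = 7.61 V. LSB = 7.61 V / 2^12.
Output = V_min + (1454/4096) × range = 0 + 0.354980 × 7.61 V
      = 0 + 2.70140 = 2.70140 V.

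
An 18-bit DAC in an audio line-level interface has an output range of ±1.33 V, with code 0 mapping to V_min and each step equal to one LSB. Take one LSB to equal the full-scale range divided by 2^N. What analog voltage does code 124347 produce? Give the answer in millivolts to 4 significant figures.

-68.24 mV

The full-scale span is 1.33 − (-1.33) = 2.66 V. LSB = 2.66 V / 2^18.
Output = V_min + (124347/262144) × range = -1.33 + 0.474346 × 2.66 V
      = -1.33 + 1.26176 = -0.0682392 V.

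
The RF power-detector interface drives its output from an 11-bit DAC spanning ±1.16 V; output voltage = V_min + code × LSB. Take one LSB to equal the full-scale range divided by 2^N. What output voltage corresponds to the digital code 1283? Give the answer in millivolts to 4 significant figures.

The full-scale span is 1.16 − (-1.16) = 2.32 V. LSB = 2.32 V / 2^11.
V_out = V_min + code × LSB = -1.16 V + 1283 × 2.32 V / 2048
      = -1.16 + 1.45340 = 0.293398 V.

293.4 mV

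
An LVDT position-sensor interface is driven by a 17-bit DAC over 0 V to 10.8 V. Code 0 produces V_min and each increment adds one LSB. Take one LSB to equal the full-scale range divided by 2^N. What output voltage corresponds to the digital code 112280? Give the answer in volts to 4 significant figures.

Span = 10.8 V. LSB = 10.8 V / 2^17.
V_out = V_min + code × LSB = 0 V + 112280 × 10.8 V / 131072
      = 0 + 9.25159 = 9.25159 V.

9.252 V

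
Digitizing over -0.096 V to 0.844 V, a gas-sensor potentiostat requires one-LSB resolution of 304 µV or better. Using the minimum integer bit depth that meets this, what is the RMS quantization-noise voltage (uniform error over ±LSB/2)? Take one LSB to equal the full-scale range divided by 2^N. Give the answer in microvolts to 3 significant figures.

66.2 µV

Range = 0.844 − (-0.096) = 0.94 V.
Required number of levels: 0.94/304 µV = 3092.1; smallest N with 2^N ≥ that is 12.
Step size = 0.94/4096 V = 229.49 µV.
V_rms = LSB/√12 = 66.2 µV.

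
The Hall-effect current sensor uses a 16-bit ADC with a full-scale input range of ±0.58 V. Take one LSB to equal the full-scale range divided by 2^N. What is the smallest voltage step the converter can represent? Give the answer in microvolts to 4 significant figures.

17.70 µV

Range = 0.58 − (-0.58) = 1.16 V.
2^16 = 65536 levels.
One LSB is 1.16 V / 65536 = 17.70 µV.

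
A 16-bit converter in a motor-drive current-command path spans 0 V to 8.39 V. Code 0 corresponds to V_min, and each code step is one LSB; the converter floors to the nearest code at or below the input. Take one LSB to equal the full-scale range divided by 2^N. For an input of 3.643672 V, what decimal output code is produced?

Full-scale range = 8.39 V. LSB = 8.39 V / 2^16 ≈ 128.0 µV.
(V_in − V_min) × 2^16/range = (3.643672 − (0)) × 65536/8.39 = 28461.465.
Floor → code = 28461.

28461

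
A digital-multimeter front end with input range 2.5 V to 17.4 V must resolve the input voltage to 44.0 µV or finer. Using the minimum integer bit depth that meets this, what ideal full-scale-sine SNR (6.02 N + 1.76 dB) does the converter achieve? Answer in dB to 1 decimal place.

116.1 dB

Range = 17.4 − (2.5) = 14.9 V.
14.9 V / 44.0 µV = 338600. Since 2^18 = 262144 and 2^19 = 524288, N = 19.
6.02(19) + 1.76 = 116.14 dB.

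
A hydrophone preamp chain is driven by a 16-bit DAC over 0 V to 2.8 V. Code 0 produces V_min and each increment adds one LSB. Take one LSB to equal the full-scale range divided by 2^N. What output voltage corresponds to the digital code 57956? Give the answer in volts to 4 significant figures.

V_FS = 2.8 V. LSB = 2.8 V / 2^16.
Output = V_min + (57956/65536) × range = 0 + 0.884338 × 2.8 V
      = 0 V + 2.47615 V = 2.47615 V.

2.476 V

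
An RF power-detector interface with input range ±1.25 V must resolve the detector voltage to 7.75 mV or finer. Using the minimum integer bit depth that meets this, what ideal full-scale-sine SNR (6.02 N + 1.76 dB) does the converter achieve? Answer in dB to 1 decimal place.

55.9 dB

Span: 1.25 V − (-1.25 V) = 2.5 V.
2.5 V / 7.75 mV = 322.6. Since 2^8 = 256 and 2^9 = 512, N = 9.
Ideal SNR at N = 9: 6.02·9 + 1.76 = 55.9 dB.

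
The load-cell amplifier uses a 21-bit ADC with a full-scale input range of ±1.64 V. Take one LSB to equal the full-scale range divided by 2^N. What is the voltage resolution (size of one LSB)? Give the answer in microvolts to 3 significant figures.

1.56 µV

Full-scale range = 1.64 V − (-1.64 V) = 3.28 V.
There are 2^21 = 2097152 steps.
One LSB is 3.28 V / 2097152 = 1.56 µV.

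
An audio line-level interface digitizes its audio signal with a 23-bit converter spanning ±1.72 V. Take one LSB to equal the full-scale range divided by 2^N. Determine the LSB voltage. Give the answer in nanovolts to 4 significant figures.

410.1 nV

Range = 1.72 − (-1.72) = 3.44 V.
There are 2^23 = 8388608 steps.
LSB = 3.44 V ÷ 2^23 = 3.44/8388608 V = 410.1 nV.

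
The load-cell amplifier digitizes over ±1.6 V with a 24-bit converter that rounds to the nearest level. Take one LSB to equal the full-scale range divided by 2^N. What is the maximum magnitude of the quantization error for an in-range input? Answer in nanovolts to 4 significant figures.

95.37 nV

Full-scale range = 1.6 V − (-1.6 V) = 3.2 V.
LSB = 3.2 V / 2^24 = 190.735 nV.
|e|_max = LSB/2 = 95.37 nV.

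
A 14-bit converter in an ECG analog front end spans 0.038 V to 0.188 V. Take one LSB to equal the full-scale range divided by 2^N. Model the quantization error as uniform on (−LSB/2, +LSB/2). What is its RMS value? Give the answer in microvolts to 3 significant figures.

2.64 µV

Range = 0.188 − (0.038) = 0.15 V.
LSB = 0.15 V ÷ 2^14 = 0.15/16384 V = 9.1553 µV.
σ_q = LSB/√12 = 9.1553 µV/3.4641 = 2.64 µV.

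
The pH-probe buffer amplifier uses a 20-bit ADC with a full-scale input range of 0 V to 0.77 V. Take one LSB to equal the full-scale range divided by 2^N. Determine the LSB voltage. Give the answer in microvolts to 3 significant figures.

Range is 0.77 V.
There are 2^20 = 1048576 steps.
LSB = 0.77 V ÷ 2^20 = 0.77/1048576 V = 0.734 µV.

0.734 µV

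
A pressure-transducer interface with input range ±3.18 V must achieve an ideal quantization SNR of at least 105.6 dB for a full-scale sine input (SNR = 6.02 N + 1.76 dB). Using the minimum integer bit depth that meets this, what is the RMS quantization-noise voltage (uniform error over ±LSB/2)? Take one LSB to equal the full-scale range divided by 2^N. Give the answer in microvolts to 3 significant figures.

7.00 µV

Span: 3.18 V − (-3.18 V) = 6.36 V.
Required N = ⌈(105.6 − 1.76)/6.02⌉ = ⌈17.249⌉ = 18.
LSB = 6.36 V ÷ 2^18 = 6.36/262144 V = 24.261 µV.
σ_q = LSB/√12 = 24.261 µV/3.4641 = 7.00 µV.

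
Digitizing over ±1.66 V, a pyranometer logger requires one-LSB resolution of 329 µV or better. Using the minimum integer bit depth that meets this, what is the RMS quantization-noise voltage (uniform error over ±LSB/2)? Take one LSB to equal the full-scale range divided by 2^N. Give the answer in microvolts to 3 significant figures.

58.5 µV

The full-scale span is 1.66 − (-1.66) = 3.32 V.
Required number of levels: 3.32/329 µV = 10091; smallest N with 2^N ≥ that is 14.
LSB = 3.32 V ÷ 2^14 = 3.32/16384 V = 202.64 µV.
RMS noise = LSB/√12 = 58.5 µV.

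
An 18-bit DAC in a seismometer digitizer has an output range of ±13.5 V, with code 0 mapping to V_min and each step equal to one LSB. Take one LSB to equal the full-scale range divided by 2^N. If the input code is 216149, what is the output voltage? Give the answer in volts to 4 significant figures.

Span: 13.5 V − (-13.5 V) = 27 V. LSB = 27 V / 2^18.
V_out = -13.5 + 216149 × (27/262144) V
      = -13.5 + 22.2627 = 8.76266 V.

8.763 V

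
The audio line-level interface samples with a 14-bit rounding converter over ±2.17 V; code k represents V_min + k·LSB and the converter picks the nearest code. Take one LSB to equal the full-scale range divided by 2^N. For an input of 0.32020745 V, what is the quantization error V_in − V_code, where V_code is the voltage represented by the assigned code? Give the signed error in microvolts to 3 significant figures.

−47.7 µV

Full-scale range = 2.17 V − (-2.17 V) = 4.34 V. LSB = 4.34 V / 2^14 ≈ 264.9 µV.
(0.32020745 − (-2.17)) / LSB = 2.49020745 × 16384/4.34 = 9400.8200. Nearest integer: k = 9401.
V_code = V_min + k × range/2^14 = -2.17 + 9401 × 4.34/16384 = 0.32025512695 V.
e = 0.32020745 − (0.32025512695) = −47.7 µV.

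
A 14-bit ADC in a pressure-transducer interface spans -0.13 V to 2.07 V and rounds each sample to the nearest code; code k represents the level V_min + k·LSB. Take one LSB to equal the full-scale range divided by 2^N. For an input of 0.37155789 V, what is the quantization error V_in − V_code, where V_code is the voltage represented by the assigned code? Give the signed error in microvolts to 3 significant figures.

Span: 2.07 V − (-0.13 V) = 2.2 V. LSB = 2.2 V / 2^14 ≈ 134.3 µV.
(V_in − V_min)/LSB = (0.37155789 − (-0.13)) × 16384/2.2 = 3735.2384 → nearest code k = 3735.
V_code = -0.13 + (3735/16384) × 2.2 = 0.37152587891 V.
e = 0.37155789 − (0.37152587891) = +32.0 µV.

+32.0 µV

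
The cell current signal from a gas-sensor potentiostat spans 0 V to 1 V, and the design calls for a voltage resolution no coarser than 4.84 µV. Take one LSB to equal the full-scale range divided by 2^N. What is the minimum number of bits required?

18 bits

Range is 1 V.
1 V / 4.84 µV = 206600. Since 2^17 = 131072 and 2^18 = 262144, N = 18.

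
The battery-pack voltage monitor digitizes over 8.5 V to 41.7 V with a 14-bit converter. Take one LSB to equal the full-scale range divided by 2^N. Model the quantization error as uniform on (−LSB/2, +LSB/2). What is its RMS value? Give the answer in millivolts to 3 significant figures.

Full-scale range = 41.7 V − (8.5 V) = 33.2 V.
LSB = 33.2 V ÷ 2^14 = 33.2/16384 V = 2.0264 mV.
V_rms = LSB/√12 = 2.0264 mV / √12 = 0.585 mV.

0.585 mV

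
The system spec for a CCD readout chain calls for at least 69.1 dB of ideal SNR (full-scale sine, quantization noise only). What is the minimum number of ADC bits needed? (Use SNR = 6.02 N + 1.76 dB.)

Required N = ⌈(69.1 − 1.76)/6.02⌉ = ⌈11.186⌉ = 12.

12 bits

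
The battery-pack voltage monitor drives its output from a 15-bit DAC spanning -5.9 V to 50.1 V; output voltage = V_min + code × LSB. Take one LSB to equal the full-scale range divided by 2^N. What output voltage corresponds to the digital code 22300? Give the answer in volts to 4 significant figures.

32.21 V

Span: 50.1 V − (-5.9 V) = 56 V. LSB = 56 V / 2^15.
Output = V_min + (22300/32768) × range = -5.9 + 0.680542 × 56 V
      = -5.9 + 38.1104 = 32.2104 V.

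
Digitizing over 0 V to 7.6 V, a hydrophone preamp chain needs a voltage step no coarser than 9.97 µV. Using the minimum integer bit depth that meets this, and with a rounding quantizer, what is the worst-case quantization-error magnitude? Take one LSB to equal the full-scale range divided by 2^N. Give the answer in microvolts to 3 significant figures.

Span = 7.6 V.
Levels needed ≥ 7.6/9.97 µV = 762300. 2^20 = 1048576 suffices, so N_min = 20.
LSB = 7.6 V ÷ 2^20 = 7.6/1048576 V = 7.2479 µV.
|e|_max = LSB/2 = 3.62 µV.

3.62 µV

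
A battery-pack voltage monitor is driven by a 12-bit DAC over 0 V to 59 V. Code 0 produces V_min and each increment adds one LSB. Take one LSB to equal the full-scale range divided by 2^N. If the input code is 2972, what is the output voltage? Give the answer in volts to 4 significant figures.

V_FS = 59 V. LSB = 59 V / 2^12.
V_out = V_min + code × LSB = 0 V + 2972 × 59 V / 4096
      = 0 V + 42.8096 V = 42.8096 V.

42.81 V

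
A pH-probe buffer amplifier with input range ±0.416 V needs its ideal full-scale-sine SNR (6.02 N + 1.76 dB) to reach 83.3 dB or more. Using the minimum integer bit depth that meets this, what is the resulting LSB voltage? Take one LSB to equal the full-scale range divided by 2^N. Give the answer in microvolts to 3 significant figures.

Span: 0.416 V − (-0.416 V) = 0.832 V.
Solving 6.02 N ≥ 83.3 − 1.76: N ≥ 13.545. Round up → N = 14.
One LSB is 0.832 V / 16384 = 50.8 µV.

50.8 µV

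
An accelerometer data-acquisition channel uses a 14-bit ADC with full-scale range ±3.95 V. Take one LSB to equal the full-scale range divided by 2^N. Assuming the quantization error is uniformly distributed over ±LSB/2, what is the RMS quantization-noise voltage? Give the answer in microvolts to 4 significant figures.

Full-scale range = 3.95 V − (-3.95 V) = 7.9 V.
Step size = 7.9/16384 V = 482.178 µV.
σ_q = LSB/√12 = 482.178 µV/3.4641 = 139.2 µV.

139.2 µV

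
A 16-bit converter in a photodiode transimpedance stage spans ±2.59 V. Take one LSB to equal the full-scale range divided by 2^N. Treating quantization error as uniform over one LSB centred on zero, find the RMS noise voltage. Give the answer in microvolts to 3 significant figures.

Full-scale range = 2.59 V − (-2.59 V) = 5.18 V.
LSB = 5.18 V ÷ 2^16 = 5.18/65536 V = 79.041 µV.
V_rms = LSB/√12 = 79.041 µV / √12 = 22.8 µV.

22.8 µV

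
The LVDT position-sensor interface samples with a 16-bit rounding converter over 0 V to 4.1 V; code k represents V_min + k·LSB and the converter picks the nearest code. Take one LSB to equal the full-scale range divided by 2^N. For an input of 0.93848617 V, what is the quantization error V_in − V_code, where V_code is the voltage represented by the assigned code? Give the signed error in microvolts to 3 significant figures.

+8.08 µV

Span = 4.1 V. LSB = 4.1 V / 2^16 ≈ 62.56 µV.
(V_in − V_min)/LSB = (0.93848617 − (0)) × 65536/4.1 = 15001.1292 → nearest code k = 15001.
V_code = V_min + k × range/2^16 = 0 + 15001 × 4.1/65536 = 0.93847808838 V.
Error = V_in − V_code = 0.93848617 − (0.93847808838) = +8.08 µV.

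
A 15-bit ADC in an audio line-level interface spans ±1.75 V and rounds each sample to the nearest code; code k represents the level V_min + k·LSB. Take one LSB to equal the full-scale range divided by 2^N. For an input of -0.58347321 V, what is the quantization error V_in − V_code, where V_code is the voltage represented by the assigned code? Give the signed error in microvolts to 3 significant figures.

Full-scale range = 1.75 V − (-1.75 V) = 3.5 V. LSB = 3.5 V / 2^15 ≈ 106.8 µV.
Position in LSBs: (-0.58347321 − (-1.75)) × 32768/3.5 = 10921.3571; rounding gives k = 10921.
V_code = -1.75 + (10921/32768) × 3.5 = -0.58351135254 V.
e = -0.58347321 − (-0.58351135254) = +38.1 µV.

+38.1 µV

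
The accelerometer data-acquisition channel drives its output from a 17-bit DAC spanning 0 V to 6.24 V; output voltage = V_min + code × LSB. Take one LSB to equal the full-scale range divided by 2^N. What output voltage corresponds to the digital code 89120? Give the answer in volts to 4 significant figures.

4.243 V

V_FS = 6.24 V. LSB = 6.24 V / 2^17.
V_out = V_min + code × LSB = 0 V + 89120 × 6.24 V / 131072
      = 0 + 4.24277 = 4.24277 V.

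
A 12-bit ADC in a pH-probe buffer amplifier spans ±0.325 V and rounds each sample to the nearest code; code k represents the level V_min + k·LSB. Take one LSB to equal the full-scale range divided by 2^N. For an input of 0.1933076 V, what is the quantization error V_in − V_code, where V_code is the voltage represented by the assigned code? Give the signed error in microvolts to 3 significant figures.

Full-scale range = 0.325 V − (-0.325 V) = 0.65 V. LSB = 0.65 V / 2^12 ≈ 158.7 µV.
(V_in − V_min)/LSB = (0.1933076 − (-0.325)) × 4096/0.65 = 3266.1353 → nearest code k = 3266.
Reconstructed level: -0.325 + 3266 × 0.65/4096 V = 0.1932861328 V.
Error = V_in − V_code = 0.1933076 − (0.1932861328) = +21.5 µV.

+21.5 µV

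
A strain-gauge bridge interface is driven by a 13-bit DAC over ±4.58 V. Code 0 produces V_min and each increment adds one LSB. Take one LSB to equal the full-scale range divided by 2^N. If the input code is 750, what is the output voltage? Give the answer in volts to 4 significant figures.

The full-scale span is 4.58 − (-4.58) = 9.16 V. LSB = 9.16 V / 2^13.
V_out = -4.58 + 750 × (9.16/8192) V
      = -4.58 + 0.838623 = -3.74138 V.

-3.741 V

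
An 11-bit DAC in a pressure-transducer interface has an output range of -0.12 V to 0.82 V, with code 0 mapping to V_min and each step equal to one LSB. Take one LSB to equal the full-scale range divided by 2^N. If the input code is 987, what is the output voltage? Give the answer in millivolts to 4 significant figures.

333.0 mV

Span: 0.82 V − (-0.12 V) = 0.94 V. LSB = 0.94 V / 2^11.
Output = V_min + (987/2048) × range = -0.12 + 0.481934 × 0.94 V
      = -0.12 V + 0.453018 V = 0.333018 V.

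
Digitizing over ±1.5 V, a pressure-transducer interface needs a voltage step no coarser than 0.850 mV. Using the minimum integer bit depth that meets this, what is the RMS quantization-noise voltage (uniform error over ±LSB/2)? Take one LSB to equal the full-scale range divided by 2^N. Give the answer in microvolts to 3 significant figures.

211 µV

Span: 1.5 V − (-1.5 V) = 3 V.
Need 2^N ≥ 3 V / 0.850 mV = 3529 → N_min = 12.
LSB = 3 V ÷ 2^12 = 3/4096 V = 0.73242 mV.
V_rms = LSB/√12 = 211 µV.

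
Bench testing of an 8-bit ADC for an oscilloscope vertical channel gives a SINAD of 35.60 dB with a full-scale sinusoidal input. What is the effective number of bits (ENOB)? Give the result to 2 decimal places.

5.62 bits

Inverting SNR = 6.02 N + 1.76: N_eff = (35.60 − 1.76)/6.02 = 5.6213.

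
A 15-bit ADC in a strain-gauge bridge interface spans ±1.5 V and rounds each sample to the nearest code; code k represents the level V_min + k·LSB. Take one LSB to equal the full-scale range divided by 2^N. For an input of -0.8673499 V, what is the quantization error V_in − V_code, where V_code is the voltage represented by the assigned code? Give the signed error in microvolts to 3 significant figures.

+20.7 µV

Range = 1.5 − (-1.5) = 3 V. LSB = 3 V / 2^15 ≈ 91.55 µV.
Position in LSBs: (-0.8673499 − (-1.5)) × 32768/3 = 6910.2262; rounding gives k = 6910.
Reconstructed level: -1.5 + 6910 × 3/32768 V = -0.86737060547 V.
Error = V_in − V_code = -0.8673499 − (-0.86737060547) = +20.7 µV.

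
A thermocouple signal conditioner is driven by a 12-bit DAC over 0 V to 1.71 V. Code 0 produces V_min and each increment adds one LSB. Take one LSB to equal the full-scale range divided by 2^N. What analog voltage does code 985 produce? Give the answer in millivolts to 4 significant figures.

Span = 1.71 V. LSB = 1.71 V / 2^12.
V_out = V_min + code × LSB = 0 V + 985 × 1.71 V / 4096
      = 0 V + 0.411218 V = 0.411218 V.

411.2 mV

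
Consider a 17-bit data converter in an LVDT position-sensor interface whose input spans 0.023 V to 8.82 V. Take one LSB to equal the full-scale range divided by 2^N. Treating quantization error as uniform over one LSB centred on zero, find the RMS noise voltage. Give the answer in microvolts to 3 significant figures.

19.4 µV

Range = 8.82 − (0.023) = 8.797 V.
LSB = 8.797 V / 2^17 = 67.116 µV.
For a uniform distribution on [−LSB/2, +LSB/2], V_rms = LSB/√12 = 67.116 µV/3.4641 = 19.4 µV.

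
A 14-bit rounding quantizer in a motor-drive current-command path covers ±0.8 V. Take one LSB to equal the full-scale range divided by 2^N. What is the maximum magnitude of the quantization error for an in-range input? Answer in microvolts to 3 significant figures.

Range = 0.8 − (-0.8) = 1.6 V.
One LSB is 1.6 V / 16384 = 97.656 µV.
|e|_max = LSB/2 = 48.8 µV.

48.8 µV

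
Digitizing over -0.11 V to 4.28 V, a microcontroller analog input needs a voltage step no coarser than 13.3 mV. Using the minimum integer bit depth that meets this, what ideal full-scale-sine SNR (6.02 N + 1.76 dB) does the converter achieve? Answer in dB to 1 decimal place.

55.9 dB

Full-scale range = 4.28 V − (-0.11 V) = 4.39 V.
Levels needed ≥ 4.39/13.3 mV = 330.1. 2^9 = 512 suffices, so N_min = 9.
Ideal SNR at N = 9: 6.02·9 + 1.76 = 55.9 dB.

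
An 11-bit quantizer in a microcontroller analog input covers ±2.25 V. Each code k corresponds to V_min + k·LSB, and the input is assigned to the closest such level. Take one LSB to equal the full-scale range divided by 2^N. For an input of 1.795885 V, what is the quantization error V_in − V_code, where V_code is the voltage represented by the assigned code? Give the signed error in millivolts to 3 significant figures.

Span: 2.25 V − (-2.25 V) = 4.5 V. LSB = 4.5 V / 2^11 ≈ 2.197 mV.
Position in LSBs: (1.795885 − (-2.25)) × 2048/4.5 = 1841.3272; rounding gives k = 1841.
V_code = V_min + k × range/2^11 = -2.25 + 1841 × 4.5/2048 = 1.795166016 V.
V_in − V_code = 1.795885 − (1.795166016) = +0.719 mV.

+0.719 mV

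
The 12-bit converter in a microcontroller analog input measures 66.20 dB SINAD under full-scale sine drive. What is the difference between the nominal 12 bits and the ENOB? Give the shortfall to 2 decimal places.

ENOB = (SINAD − 1.76)/6.02 = (66.20 − 1.76)/6.02 = 10.7043 bits.
Lost resolution: 12 − 10.7043 = 1.2957 bits.

1.30 bits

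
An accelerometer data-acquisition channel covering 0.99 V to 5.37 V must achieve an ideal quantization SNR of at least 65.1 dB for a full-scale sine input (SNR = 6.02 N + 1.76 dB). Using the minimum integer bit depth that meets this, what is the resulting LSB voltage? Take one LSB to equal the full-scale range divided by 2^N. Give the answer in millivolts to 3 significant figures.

Full-scale range = 5.37 V − (0.99 V) = 4.38 V.
Required N = ⌈(65.1 − 1.76)/6.02⌉ = ⌈10.522⌉ = 11.
Step size = 4.38/2048 V = 2.14 mV.

2.14 mV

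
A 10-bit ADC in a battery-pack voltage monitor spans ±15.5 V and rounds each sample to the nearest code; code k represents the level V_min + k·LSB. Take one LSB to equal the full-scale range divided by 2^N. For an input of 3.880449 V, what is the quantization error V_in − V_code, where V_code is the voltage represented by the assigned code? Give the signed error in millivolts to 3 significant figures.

Full-scale range = 15.5 V − (-15.5 V) = 31 V. LSB = 31 V / 2^10 ≈ 30.27 mV.
Position in LSBs: (3.880449 − (-15.5)) × 1024/31 = 640.1800; rounding gives k = 640.
V_code = -15.5 + (640/1024) × 31 = 3.875000000 V.
Error = V_in − V_code = 3.880449 − (3.875000000) = +5.45 mV.

+5.45 mV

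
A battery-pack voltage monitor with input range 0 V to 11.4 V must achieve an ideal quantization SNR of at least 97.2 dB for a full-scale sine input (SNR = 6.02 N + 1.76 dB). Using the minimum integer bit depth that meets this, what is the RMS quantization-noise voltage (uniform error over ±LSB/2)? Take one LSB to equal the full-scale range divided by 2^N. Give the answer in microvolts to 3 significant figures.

50.2 µV

Full-scale range = 11.4 V.
6.02 N + 1.76 ≥ 97.2 gives N ≥ 15.854, so the minimum integer is 16.
LSB = 11.4 V ÷ 2^16 = 11.4/65536 V = 173.95 µV.
V_rms = LSB/√12 = 50.2 µV.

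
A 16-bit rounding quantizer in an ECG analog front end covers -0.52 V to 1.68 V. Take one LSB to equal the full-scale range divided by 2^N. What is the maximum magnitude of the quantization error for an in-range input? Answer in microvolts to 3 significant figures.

Full-scale range = 1.68 V − (-0.52 V) = 2.2 V.
LSB = 2.2 V / 2^16 = 33.569 µV.
|e|_max = LSB/2 = 16.8 µV.

16.8 µV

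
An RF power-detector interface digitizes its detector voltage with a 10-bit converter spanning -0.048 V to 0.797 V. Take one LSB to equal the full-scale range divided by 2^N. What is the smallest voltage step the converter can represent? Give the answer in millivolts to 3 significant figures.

Full-scale range = 0.797 V − (-0.048 V) = 0.845 V.
2^10 = 1024 levels.
LSB = 0.845 V / 2^10 = 0.825 mV.

0.825 mV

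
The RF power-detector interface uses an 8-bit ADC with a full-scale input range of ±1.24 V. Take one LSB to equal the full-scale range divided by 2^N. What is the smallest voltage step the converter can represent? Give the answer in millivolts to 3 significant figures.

9.69 mV

Range = 1.24 − (-1.24) = 2.48 V.
Number of codes = 2^8 = 256.
One LSB is 2.48 V / 256 = 9.69 mV.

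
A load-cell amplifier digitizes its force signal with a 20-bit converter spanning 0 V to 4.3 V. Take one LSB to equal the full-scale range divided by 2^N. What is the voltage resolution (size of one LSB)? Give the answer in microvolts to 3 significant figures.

Range is 4.3 V.
2^20 = 1048576 levels.
One LSB is 4.3 V / 1048576 = 4.10 µV.

4.10 µV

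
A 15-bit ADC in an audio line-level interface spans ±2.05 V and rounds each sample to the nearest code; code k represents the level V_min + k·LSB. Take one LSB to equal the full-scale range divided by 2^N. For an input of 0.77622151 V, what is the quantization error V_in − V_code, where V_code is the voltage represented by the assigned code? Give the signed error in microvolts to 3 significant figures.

Full-scale range = 2.05 V − (-2.05 V) = 4.1 V. LSB = 4.1 V / 2^15 ≈ 125.1 µV.
(0.77622151 − (-2.05)) / LSB = 2.82622151 × 32768/4.1 = 22587.7138. Nearest integer: k = 22588.
V_code = V_min + k × range/2^15 = -2.05 + 22588 × 4.1/32768 = 0.77625732422 V.
e = 0.77622151 − (0.77625732422) = −35.8 µV.

−35.8 µV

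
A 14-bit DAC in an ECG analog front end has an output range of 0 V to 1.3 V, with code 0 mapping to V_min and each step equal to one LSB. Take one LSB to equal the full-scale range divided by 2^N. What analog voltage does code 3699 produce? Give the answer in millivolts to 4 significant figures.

293.5 mV

Range is 1.3 V. LSB = 1.3 V / 2^14.
Output = V_min + (3699/16384) × range = 0 + 0.225769 × 1.3 V
      = 0 V + 0.293500 V = 0.293500 V.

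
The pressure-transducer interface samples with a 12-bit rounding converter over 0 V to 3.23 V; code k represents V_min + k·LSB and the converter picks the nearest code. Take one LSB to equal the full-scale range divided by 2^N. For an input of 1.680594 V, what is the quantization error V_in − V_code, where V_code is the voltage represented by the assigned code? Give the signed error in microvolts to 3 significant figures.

+142 µV

Span = 3.23 V. LSB = 3.23 V / 2^12 ≈ 0.7886 mV.
(V_in − V_min)/LSB = (1.680594 − (0)) × 4096/3.23 = 2131.1805 → nearest code k = 2131.
V_code = V_min + k × range/2^12 = 0 + 2131 × 3.23/4096 = 1.680451660 V.
Error = V_in − V_code = 1.680594 − (1.680451660) = +142 µV.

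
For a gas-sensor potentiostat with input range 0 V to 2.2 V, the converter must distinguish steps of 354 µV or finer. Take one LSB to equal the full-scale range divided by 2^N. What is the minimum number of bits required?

V_FS = 2.2 V.
Required number of levels: 2.2/354 µV = 6214.7; smallest N with 2^N ≥ that is 13.

13 bits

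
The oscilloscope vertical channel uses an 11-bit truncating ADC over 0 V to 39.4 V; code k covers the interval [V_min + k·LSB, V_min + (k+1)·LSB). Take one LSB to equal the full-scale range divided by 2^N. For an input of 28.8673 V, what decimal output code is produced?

1500

Full-scale range = 39.4 V. LSB = 39.4 V / 2^11 ≈ 19.24 mV.
(V_in − V_min) × 2^11/range = (28.8673 − (0)) × 2048/39.4 = 1500.513.
Floor → code = 1500.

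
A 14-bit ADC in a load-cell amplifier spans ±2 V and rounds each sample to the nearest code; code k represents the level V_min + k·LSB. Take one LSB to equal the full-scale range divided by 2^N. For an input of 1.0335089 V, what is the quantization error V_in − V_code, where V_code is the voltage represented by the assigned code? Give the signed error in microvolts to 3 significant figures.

+61.6 µV

Full-scale range = 2 V − (-2 V) = 4 V. LSB = 4 V / 2^14 ≈ 244.1 µV.
(V_in − V_min)/LSB = (1.0335089 − (-2)) × 16384/4 = 12425.2525 → nearest code k = 12425.
V_code = -2 + (12425/16384) × 4 = 1.0334472656 V.
Error = V_in − V_code = 1.0335089 − (1.0334472656) = +61.6 µV.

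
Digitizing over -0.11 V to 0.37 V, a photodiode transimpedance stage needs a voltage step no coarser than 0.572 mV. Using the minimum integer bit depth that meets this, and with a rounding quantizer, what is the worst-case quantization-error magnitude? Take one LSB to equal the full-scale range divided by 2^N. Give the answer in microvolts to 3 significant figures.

234 µV

The full-scale span is 0.37 − (-0.11) = 0.48 V.
0.48 V / 0.572 mV = 839.2. Since 2^9 = 512 and 2^10 = 1024, N = 10.
Step size = 0.48/1024 V = 468.75 µV.
Max error for round-to-nearest is LSB/2 = 234 µV.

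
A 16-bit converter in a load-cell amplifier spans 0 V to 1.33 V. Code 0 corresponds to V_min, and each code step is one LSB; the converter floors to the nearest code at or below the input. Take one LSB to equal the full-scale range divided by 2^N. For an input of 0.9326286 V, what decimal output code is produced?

V_FS = 1.33 V. LSB = 1.33 V / 2^16 ≈ 20.29 µV.
V_in − V_min = 0.9326286 − (0) = 0.9326286 V.
Divide by LSB: 0.9326286 × 65536/1.33 = 45955.4496.
Truncating gives code 45955.

45955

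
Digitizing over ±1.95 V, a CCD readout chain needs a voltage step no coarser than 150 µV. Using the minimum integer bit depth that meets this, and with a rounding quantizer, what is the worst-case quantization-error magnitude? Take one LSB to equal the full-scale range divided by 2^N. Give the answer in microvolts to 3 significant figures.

59.5 µV

The full-scale span is 1.95 − (-1.95) = 3.9 V.
Need 2^N ≥ 3.9 V / 150 µV = 26000 → N_min = 15.
LSB = 3.9 V ÷ 2^15 = 3.9/32768 V = 119.02 µV.
|e|_max = LSB/2 = 59.5 µV.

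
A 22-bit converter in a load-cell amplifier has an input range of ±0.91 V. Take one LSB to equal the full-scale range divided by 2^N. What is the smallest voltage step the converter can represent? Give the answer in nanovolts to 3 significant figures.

434 nV

The full-scale span is 0.91 − (-0.91) = 1.82 V.
Number of codes = 2^22 = 4194304.
Step size = 1.82/4194304 V = 434 nV.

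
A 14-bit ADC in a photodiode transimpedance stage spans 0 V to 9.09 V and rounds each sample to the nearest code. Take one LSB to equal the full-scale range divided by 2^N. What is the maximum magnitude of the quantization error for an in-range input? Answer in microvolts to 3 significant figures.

277 µV

Span = 9.09 V.
Step size = 9.09/16384 V = 0.55481 mV.
|e|_max = LSB/2 = 277 µV.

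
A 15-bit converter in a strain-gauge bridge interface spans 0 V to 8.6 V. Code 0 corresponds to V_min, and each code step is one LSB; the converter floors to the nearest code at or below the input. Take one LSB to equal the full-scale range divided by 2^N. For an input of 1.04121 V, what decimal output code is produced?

3967

Full-scale range = 8.6 V. LSB = 8.6 V / 2^15 ≈ 262.5 µV.
code = ⌊(V_in − V_min)/LSB⌋ = ⌊(V_in − V_min) × 2^15 / range⌋
     = ⌊(1.04121 − (0)) × 32768 / 8.6⌋ = ⌊1.04121 × 32768/8.6⌋
     = ⌊3967.252⌋ = 3967.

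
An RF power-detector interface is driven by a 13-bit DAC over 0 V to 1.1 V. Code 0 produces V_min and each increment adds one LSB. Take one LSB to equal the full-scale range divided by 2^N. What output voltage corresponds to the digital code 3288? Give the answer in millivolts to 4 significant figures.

441.5 mV

Range is 1.1 V. LSB = 1.1 V / 2^13.
V_out = V_min + code × LSB = 0 V + 3288 × 1.1 V / 8192
      = 0 + 0.441504 = 0.441504 V.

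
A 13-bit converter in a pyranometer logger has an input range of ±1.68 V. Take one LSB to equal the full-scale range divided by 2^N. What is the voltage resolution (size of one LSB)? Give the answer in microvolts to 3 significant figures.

410 µV

Full-scale range = 1.68 V − (-1.68 V) = 3.36 V.
Number of codes = 2^13 = 8192.
LSB = 3.36 V ÷ 2^13 = 3.36/8192 V = 410 µV.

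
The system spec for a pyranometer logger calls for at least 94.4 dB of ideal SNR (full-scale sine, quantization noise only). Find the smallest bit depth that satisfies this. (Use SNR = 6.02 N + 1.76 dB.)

6.02 N + 1.76 ≥ 94.4 gives N ≥ 15.389, so the minimum integer is 16.

16 bits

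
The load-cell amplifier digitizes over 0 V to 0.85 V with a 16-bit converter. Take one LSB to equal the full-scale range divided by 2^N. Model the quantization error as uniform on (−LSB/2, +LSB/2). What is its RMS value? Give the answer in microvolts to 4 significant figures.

3.744 µV

V_FS = 0.85 V.
One LSB is 0.85 V / 65536 = 12.9700 µV.
V_rms = LSB/√12 = 12.9700 µV / √12 = 3.744 µV.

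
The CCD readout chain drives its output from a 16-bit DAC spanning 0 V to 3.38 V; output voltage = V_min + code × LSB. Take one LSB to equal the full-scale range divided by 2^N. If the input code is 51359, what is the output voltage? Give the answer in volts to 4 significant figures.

Span = 3.38 V. LSB = 3.38 V / 2^16.
V_out = V_min + code × LSB = 0 V + 51359 × 3.38 V / 65536
      = 0 V + 2.64883 V = 2.64883 V.

2.649 V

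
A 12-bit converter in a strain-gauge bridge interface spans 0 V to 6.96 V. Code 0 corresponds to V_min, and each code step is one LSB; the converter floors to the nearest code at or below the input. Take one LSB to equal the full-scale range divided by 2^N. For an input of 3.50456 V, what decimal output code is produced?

2062

Span = 6.96 V. LSB = 6.96 V / 2^12 ≈ 1.699 mV.
V_in − V_min = 3.50456 − (0) = 3.50456 V.
Divide by LSB: 3.50456 × 4096/6.96 = 2062.4537.
Truncating gives code 2062.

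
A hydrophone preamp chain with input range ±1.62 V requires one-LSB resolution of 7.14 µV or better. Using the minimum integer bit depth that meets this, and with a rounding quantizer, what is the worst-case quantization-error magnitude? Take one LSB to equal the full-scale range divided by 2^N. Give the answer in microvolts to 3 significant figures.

3.09 µV

Full-scale range = 1.62 V − (-1.62 V) = 3.24 V.
3.24 V / 7.14 µV = 453800. Since 2^18 = 262144 and 2^19 = 524288, N = 19.
Step size = 3.24/524288 V = 6.1798 µV.
Half an LSB is 3.09 µV.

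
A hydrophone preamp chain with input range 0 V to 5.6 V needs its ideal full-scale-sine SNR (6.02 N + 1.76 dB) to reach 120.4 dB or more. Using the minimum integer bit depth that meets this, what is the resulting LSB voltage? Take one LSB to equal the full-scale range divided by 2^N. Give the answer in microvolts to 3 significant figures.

Full-scale range = 5.6 V.
Solving 6.02 N ≥ 120.4 − 1.76: N ≥ 19.708. Round up → N = 20.
LSB = 5.6 V / 2^20 = 5.34 µV.

5.34 µV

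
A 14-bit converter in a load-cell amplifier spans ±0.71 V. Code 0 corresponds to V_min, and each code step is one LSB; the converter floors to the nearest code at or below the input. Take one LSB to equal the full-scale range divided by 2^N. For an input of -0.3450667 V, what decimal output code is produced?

Full-scale range = 0.71 V − (-0.71 V) = 1.42 V. LSB = 1.42 V / 2^14 ≈ 86.67 µV.
code = ⌊(V_in − V_min)/LSB⌋ = ⌊(V_in − V_min) × 2^14 / range⌋
     = ⌊(-0.3450667 − (-0.71)) × 16384 / 1.42⌋ = ⌊0.3649333 × 16384/1.42⌋
     = ⌊4210.611⌋ = 4210.

4210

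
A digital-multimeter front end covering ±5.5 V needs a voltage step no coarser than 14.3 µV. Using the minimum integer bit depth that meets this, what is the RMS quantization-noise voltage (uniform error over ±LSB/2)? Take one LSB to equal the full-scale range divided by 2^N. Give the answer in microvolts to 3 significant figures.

3.03 µV

Full-scale range = 5.5 V − (-5.5 V) = 11 V.
11 V / 14.3 µV = 769200. Since 2^19 = 524288 and 2^20 = 1048576, N = 20.
LSB = 11 V ÷ 2^20 = 11/1048576 V = 10.490 µV.
RMS noise = LSB/√12 = 3.03 µV.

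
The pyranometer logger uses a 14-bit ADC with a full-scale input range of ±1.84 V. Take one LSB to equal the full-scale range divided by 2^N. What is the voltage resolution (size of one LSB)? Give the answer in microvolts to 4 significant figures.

Range = 1.84 − (-1.84) = 3.68 V.
Number of codes = 2^14 = 16384.
One LSB is 3.68 V / 16384 = 224.6 µV.

224.6 µV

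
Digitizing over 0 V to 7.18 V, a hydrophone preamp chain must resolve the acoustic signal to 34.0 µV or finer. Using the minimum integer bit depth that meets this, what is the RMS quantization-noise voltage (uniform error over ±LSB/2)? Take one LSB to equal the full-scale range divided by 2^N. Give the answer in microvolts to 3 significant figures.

Range is 7.18 V.
Levels needed ≥ 7.18/34.0 µV = 211200. 2^18 = 262144 suffices, so N_min = 18.
One LSB is 7.18 V / 262144 = 27.390 µV.
V_rms = LSB/√12 = 7.91 µV.

7.91 µV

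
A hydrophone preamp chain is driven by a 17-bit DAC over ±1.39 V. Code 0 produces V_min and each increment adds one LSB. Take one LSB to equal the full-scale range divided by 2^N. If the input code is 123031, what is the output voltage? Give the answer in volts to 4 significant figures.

1.219 V

The full-scale span is 1.39 − (-1.39) = 2.78 V. LSB = 2.78 V / 2^17.
Output = V_min + (123031/131072) × range = -1.39 + 0.938652 × 2.78 V
      = -1.39 V + 2.60945 V = 1.21945 V.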